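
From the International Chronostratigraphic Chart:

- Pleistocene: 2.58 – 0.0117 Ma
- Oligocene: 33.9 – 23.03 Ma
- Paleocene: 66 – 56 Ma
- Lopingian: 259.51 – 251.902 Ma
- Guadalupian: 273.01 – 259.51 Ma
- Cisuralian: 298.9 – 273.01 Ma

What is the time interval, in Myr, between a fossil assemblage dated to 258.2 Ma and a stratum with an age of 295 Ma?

295 − 258.2 = 36.8 million years.

36.8 million years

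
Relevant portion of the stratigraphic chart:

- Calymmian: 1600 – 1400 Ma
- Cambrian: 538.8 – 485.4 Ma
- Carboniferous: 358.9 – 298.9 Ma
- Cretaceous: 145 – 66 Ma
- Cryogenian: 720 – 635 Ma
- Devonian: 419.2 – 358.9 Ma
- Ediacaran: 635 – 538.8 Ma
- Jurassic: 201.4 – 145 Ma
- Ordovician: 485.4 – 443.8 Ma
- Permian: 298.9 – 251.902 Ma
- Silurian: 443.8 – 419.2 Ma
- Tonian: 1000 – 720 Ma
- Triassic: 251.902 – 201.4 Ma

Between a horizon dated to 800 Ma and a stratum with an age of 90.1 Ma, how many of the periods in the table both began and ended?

The older date is 800 Ma and the younger is 90.1 Ma.
Periods with start < 800 and end > 90.1 Ma: Cryogenian (720–635), Ediacaran (635–538.8), Cambrian (538.8–485.4), Ordovician (485.4–443.8), Silurian (443.8–419.2), Devonian (419.2–358.9), Carboniferous (358.9–298.9), Permian (298.9–251.902), Triassic (251.902–201.4), Jurassic (201.4–145).
That is 10 complete periods.

10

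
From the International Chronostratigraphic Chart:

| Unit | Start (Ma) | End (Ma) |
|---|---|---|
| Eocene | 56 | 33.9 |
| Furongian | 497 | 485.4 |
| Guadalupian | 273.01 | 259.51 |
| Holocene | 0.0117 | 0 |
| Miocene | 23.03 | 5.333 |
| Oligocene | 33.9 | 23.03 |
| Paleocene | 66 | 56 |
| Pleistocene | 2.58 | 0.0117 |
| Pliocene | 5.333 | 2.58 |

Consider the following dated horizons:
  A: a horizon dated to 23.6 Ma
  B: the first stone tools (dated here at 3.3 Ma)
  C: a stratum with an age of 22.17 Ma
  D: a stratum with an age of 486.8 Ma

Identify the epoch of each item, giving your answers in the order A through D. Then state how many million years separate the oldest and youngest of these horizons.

A — Oligocene; B — Pliocene; C — Miocene; D — Furongian; span 483.5 million years

Match each age against the start–end ranges in the excerpt: A = 23.6 Ma → Oligocene (33.9–23.03); B = 3.3 Ma → Pliocene (5.333–2.58); C = 22.17 Ma → Miocene (23.03–5.333); D = 486.8 Ma → Furongian (497–485.4).
The largest age is 486.8 Ma and the smallest is 3.3 Ma; their difference is 483.5 Myr.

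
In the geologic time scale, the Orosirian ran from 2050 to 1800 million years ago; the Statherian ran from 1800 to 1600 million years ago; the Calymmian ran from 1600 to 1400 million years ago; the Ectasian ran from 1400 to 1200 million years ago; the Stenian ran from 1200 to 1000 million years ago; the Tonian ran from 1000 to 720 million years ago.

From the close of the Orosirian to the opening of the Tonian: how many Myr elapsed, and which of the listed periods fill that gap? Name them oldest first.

End of Orosirian = 1800 Ma; start of Tonian = 1000 Ma.
Gap = 1800 − 1000 = 800 Myr.
Periods wholly inside 1800–1000 Ma: Statherian (1800–1600), Calymmian (1600–1400), Ectasian (1400–1200), Stenian (1200–1000).

800 million years; Statherian, Calymmian, Ectasian, Stenian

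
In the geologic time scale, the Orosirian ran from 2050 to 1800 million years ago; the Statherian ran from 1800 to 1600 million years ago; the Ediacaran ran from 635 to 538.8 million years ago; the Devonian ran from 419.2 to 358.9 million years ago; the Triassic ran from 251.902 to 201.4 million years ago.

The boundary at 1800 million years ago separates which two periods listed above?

Orosirian and Statherian

The Orosirian ends at 1800 million years ago and the Statherian begins at 1800 million years ago, so they share that boundary.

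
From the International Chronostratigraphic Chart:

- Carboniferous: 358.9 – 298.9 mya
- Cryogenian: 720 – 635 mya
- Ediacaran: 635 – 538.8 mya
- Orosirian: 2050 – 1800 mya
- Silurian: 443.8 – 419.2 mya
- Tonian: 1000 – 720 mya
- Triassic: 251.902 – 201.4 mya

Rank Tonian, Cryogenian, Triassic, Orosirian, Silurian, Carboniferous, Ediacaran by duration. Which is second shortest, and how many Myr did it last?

Start − end for each: Tonian 1000 − 720 = 280; Cryogenian 720 − 635 = 85; Triassic 251.902 − 201.4 = 50.502; Orosirian 2050 − 1800 = 250; Silurian 443.8 − 419.2 = 24.6; Carboniferous 358.9 − 298.9 = 60; Ediacaran 635 − 538.8 = 96.2.
Ranking these from shortest: Silurian < Triassic < Carboniferous < Cryogenian < Ediacaran < Orosirian < Tonian.
Position 2 in that ranking is Triassic, which lasted 50.502 Myr.

Triassic, 50.502 million years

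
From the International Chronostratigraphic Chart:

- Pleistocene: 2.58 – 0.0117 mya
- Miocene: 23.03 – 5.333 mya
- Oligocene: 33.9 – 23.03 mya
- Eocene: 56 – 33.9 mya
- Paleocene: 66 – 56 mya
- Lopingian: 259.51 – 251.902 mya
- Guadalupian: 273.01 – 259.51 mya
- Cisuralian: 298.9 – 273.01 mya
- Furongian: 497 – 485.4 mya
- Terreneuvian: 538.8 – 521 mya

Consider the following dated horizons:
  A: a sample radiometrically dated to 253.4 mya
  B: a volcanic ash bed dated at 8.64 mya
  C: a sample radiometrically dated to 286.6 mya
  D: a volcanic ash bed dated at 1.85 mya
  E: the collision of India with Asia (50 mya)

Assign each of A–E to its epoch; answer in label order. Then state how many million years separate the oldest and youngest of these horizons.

A — Lopingian; B — Miocene; C — Cisuralian; D — Pleistocene; E — Eocene; span 284.75 million years

A: 253.4 Ma lies in 259.51–251.902 Ma, so Lopingian.
B: 8.64 Ma lies in 23.03–5.333 Ma, so Miocene.
C: 286.6 Ma lies in 298.9–273.01 Ma, so Cisuralian.
D: 1.85 Ma lies in 2.58–0.0117 Ma, so Pleistocene.
E: 50 Ma lies in 56–33.9 Ma, so Eocene.
Oldest = 286.6 Ma, youngest = 1.85 Ma → span 284.75 Myr.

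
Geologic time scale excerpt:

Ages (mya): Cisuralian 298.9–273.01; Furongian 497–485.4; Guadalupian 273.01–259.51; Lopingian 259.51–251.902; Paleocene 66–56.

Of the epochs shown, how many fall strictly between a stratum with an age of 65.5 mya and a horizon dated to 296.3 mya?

296.3 Ma sits inside the Cisuralian (298.9–273.01) and 65.5 Ma inside the Paleocene (66–56); neither of those is wholly between the two dates.
The listed epochs lying completely between them are Guadalupian, Lopingian — 2 in all.

2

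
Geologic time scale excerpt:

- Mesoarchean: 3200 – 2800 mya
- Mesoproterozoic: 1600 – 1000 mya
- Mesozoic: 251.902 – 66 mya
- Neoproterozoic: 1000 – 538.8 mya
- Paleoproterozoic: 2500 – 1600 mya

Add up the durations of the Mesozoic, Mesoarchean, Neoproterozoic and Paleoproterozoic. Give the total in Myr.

1947.102 million years

Each duration: Mesozoic = 185.902; Mesoarchean = 400; Neoproterozoic = 461.2; Paleoproterozoic = 900.
Sum: 185.902 + 400 + 461.2 + 900 = 1947.102 Myr.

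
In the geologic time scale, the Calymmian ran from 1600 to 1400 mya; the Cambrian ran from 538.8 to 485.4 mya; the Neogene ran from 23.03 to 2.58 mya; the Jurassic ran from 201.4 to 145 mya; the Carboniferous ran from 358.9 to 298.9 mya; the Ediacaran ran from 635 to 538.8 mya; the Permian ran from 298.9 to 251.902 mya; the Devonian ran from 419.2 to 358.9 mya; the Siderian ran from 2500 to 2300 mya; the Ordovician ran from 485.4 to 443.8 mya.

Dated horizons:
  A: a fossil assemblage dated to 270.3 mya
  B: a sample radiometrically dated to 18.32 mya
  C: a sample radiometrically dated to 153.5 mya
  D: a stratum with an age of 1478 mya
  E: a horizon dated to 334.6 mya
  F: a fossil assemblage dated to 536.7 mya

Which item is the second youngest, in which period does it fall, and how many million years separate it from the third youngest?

C, in the Jurassic; 116.8 million years to A

Sorted youngest-first by Ma: B (18.32), C (153.5), A (270.3), E (334.6), F (536.7), D (1478).
The second youngest is C at 153.5 Ma, which lies in 201.4–145 Ma: the Jurassic.
The third youngest is A at 270.3 Ma; separation = |153.5 − 270.3| = 116.8 Myr.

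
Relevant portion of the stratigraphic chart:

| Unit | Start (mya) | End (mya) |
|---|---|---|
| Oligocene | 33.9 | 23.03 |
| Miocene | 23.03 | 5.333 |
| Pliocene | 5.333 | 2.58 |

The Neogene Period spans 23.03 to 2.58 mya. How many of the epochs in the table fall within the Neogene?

Epochs inside 23.03–2.58 Ma: Miocene, Pliocene — 2 in total.

2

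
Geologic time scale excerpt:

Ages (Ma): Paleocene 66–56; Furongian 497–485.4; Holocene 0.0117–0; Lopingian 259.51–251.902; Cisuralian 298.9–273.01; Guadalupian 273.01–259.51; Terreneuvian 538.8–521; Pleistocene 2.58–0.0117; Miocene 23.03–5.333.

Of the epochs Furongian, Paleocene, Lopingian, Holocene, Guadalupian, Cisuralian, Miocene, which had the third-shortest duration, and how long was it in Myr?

Start − end for each: Furongian 497 − 485.4 = 11.6; Paleocene 66 − 56 = 10; Lopingian 259.51 − 251.902 = 7.608; Holocene 0.0117 − 0 = 0.0117; Guadalupian 273.01 − 259.51 = 13.5; Cisuralian 298.9 − 273.01 = 25.89; Miocene 23.03 − 5.333 = 17.697.
Ranking these from shortest: Holocene < Lopingian < Paleocene < Furongian < Guadalupian < Miocene < Cisuralian.
Position 3 in that ranking is Paleocene, which lasted 10 Myr.

Paleocene, 10 million years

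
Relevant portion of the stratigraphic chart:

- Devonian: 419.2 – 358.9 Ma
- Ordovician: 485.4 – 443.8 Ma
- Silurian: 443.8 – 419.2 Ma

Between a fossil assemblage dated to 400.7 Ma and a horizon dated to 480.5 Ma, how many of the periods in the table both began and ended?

480.5 Ma sits inside the Ordovician (485.4–443.8) and 400.7 Ma inside the Devonian (419.2–358.9); neither of those is wholly between the two dates.
The listed periods lying completely between them are Silurian — 1 in all.

1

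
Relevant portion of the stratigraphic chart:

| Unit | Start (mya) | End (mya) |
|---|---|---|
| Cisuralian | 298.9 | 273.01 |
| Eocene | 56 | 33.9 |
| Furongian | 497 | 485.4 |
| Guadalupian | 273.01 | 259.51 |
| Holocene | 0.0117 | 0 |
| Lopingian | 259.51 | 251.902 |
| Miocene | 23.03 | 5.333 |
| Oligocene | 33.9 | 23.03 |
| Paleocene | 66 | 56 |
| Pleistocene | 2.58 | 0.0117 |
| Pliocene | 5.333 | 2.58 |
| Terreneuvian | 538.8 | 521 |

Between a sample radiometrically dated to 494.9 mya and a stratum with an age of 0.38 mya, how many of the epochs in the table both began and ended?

The older date is 494.9 Ma and the younger is 0.38 Ma.
Epochs with start < 494.9 and end > 0.38 Ma: Cisuralian (298.9–273.01), Guadalupian (273.01–259.51), Lopingian (259.51–251.902), Paleocene (66–56), Eocene (56–33.9), Oligocene (33.9–23.03), Miocene (23.03–5.333), Pliocene (5.333–2.58).
That is 8 complete epochs.

8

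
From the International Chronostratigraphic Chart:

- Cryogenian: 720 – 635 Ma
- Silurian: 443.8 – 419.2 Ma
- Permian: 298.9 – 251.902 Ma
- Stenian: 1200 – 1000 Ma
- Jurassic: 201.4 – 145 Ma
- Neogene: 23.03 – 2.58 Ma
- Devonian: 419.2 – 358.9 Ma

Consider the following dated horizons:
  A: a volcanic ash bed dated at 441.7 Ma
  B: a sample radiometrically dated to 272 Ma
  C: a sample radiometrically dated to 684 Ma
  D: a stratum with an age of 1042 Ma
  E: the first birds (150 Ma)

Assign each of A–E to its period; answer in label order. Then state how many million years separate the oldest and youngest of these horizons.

A: 441.7 Ma lies in 443.8–419.2 Ma, so Silurian.
B: 272 Ma lies in 298.9–251.902 Ma, so Permian.
C: 684 Ma lies in 720–635 Ma, so Cryogenian.
D: 1042 Ma lies in 1200–1000 Ma, so Stenian.
E: 150 Ma lies in 201.4–145 Ma, so Jurassic.
Oldest = 1042 Ma, youngest = 150 Ma → span 892 Myr.

A — Silurian; B — Permian; C — Cryogenian; D — Stenian; E — Jurassic; span 892 million years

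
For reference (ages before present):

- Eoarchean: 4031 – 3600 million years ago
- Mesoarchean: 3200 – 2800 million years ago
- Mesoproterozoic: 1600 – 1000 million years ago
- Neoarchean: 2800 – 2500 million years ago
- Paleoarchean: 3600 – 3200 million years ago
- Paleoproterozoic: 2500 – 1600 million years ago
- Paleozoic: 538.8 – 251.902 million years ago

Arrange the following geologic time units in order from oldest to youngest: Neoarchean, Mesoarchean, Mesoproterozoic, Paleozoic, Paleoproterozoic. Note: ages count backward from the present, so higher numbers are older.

Mesoarchean → Neoarchean → Paleoproterozoic → Mesoproterozoic → Paleozoic

The oldest of these is Mesoarchean (starts 3200 Ma) and the youngest is Paleozoic (ends 251.902 Ma).
In between, by decreasing start age: Neoarchean (2800), Paleoproterozoic (2500), Mesoproterozoic (1600).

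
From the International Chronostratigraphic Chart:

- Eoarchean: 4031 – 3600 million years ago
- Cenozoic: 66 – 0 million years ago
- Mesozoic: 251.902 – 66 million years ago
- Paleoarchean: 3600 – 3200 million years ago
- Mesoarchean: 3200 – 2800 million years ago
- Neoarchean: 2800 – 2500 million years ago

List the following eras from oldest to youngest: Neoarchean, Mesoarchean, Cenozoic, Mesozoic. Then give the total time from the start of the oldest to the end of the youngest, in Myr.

From the excerpt: Neoarchean 2800–2500; Mesoarchean 3200–2800; Cenozoic 66–0; Mesozoic 251.902–66 (Ma).
Larger Ma is earlier, so the oldest is Mesoarchean and the youngest is Cenozoic; oldest to youngest: Mesoarchean, Neoarchean, Mesozoic, Cenozoic.
Oldest start 3200 minus youngest end 0 gives 3200 Myr overall.

Mesoarchean, Neoarchean, Mesozoic, Cenozoic; total span 3200 Myr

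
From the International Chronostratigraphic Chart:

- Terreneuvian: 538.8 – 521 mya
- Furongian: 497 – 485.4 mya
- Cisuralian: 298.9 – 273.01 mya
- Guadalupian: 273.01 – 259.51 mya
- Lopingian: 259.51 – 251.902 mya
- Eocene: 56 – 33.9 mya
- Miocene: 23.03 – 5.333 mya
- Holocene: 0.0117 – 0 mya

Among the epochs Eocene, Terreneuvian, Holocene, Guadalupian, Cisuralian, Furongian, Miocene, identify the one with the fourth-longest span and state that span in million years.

Durations: Eocene 22.1; Terreneuvian 17.8; Holocene 0.0117; Guadalupian 13.5; Cisuralian 25.89; Furongian 11.6; Miocene 17.697 Myr.
Sorted longest-first: Cisuralian (25.89), Eocene (22.1), Terreneuvian (17.8), Miocene (17.697), Guadalupian (13.5), Furongian (11.6), Holocene (0.0117).
The fourth longest is Miocene at 17.697 Myr.

Miocene, 17.697 million years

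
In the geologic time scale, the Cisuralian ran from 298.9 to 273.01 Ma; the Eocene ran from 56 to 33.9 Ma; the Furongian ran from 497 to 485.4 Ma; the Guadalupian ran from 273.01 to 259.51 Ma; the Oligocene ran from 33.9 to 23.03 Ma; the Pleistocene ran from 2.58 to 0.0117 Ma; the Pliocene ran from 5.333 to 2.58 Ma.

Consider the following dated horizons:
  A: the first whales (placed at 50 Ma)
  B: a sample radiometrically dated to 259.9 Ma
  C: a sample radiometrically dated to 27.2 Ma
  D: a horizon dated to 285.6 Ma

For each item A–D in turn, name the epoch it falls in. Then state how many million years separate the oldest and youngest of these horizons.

A — Eocene; B — Guadalupian; C — Oligocene; D — Cisuralian; span 258.4 million years

A: 50 Ma lies in 56–33.9 Ma, so Eocene.
B: 259.9 Ma lies in 273.01–259.51 Ma, so Guadalupian.
C: 27.2 Ma lies in 33.9–23.03 Ma, so Oligocene.
D: 285.6 Ma lies in 298.9–273.01 Ma, so Cisuralian.
Oldest = 285.6 Ma, youngest = 27.2 Ma → span 258.4 Myr.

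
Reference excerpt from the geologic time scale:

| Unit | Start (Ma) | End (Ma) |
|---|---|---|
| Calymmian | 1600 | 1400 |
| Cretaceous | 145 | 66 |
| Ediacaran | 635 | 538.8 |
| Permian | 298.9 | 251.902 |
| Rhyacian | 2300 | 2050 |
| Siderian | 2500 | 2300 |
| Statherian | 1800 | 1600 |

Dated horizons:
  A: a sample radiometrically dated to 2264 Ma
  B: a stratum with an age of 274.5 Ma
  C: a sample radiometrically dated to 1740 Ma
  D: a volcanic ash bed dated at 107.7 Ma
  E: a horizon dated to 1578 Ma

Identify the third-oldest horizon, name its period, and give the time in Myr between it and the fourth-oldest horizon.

Larger Ma means older, so oldest first: A 2264 > C 1740 > E 1578 > B 274.5 > D 107.7.
Counting 3 along gives E (1578 Ma); the excerpt puts that inside the Calymmian, 1600–1400 Ma.
Next in line is B (274.5 Ma), and 1578 − 274.5 = 1303.5 Myr.

E, in the Calymmian; 1303.5 million years to B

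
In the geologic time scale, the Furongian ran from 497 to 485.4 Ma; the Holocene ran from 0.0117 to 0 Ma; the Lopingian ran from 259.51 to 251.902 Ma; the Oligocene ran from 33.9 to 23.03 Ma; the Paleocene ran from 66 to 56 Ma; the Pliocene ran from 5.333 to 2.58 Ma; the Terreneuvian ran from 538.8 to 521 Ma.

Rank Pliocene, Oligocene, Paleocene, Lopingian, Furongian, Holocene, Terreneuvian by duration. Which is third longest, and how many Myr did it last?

Oligocene, 10.87 million years

Durations: Pliocene 2.753; Oligocene 10.87; Paleocene 10; Lopingian 7.608; Furongian 11.6; Holocene 0.0117; Terreneuvian 17.8 Myr.
Sorted longest-first: Terreneuvian (17.8), Furongian (11.6), Oligocene (10.87), Paleocene (10), Lopingian (7.608), Pliocene (2.753), Holocene (0.0117).
The third longest is Oligocene at 10.87 Myr.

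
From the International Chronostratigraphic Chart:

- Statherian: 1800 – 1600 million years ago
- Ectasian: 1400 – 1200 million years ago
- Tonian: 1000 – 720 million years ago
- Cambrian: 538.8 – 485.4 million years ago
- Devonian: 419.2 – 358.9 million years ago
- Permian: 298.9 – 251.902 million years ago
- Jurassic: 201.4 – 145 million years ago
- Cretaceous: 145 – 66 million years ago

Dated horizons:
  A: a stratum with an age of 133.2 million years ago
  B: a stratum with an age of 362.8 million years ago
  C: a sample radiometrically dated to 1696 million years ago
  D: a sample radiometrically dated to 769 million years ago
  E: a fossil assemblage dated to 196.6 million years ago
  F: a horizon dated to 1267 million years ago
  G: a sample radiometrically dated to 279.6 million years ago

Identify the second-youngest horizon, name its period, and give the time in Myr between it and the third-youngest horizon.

E, in the Jurassic; 83 million years to G

Smaller Ma means younger, so youngest first: A 133.2 < E 196.6 < G 279.6 < B 362.8 < D 769 < F 1267 < C 1696.
Counting 2 along gives E (196.6 Ma); the excerpt puts that inside the Jurassic, 201.4–145 Ma.
Next in line is G (279.6 Ma), and 279.6 − 196.6 = 83 Myr.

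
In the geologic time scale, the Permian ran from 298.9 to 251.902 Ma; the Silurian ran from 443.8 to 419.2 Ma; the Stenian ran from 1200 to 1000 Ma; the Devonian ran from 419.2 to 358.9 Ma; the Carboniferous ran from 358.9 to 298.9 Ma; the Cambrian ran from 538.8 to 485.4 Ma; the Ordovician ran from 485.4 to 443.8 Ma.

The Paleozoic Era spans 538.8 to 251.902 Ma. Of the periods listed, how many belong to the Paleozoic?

6

Periods inside 538.8–251.902 Ma: Cambrian, Ordovician, Silurian, Devonian, Carboniferous, Permian — 6 in total.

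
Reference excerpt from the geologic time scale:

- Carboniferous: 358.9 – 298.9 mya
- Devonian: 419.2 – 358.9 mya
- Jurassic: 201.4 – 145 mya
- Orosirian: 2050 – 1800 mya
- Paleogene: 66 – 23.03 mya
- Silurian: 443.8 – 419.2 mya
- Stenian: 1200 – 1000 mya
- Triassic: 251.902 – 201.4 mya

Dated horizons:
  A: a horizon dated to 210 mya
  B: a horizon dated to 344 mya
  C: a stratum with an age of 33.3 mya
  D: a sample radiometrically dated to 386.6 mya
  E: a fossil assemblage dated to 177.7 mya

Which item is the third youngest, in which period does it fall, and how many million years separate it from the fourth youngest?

Sorted youngest-first by Ma: C (33.3), E (177.7), A (210), B (344), D (386.6).
The third youngest is A at 210 Ma, which lies in 251.902–201.4 Ma: the Triassic.
The fourth youngest is B at 344 Ma; separation = |210 − 344| = 134 Myr.

A, in the Triassic; 134 million years to B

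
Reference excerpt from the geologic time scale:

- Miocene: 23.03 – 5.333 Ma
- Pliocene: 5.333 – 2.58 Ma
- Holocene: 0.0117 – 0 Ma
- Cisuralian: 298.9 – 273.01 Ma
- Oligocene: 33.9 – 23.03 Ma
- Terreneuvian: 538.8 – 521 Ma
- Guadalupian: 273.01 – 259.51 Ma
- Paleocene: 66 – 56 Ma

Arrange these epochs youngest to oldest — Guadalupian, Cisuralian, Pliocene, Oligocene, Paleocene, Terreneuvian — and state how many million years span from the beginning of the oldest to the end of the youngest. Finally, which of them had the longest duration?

Pliocene → Oligocene → Paleocene → Guadalupian → Cisuralian → Terreneuvian; total span 536.22 Myr; longest is Cisuralian

Start ages (Ma): Terreneuvian 538.8, Cisuralian 298.9, Guadalupian 273.01, Paleocene 66, Oligocene 33.9, Pliocene 5.333.
Ordered youngest to oldest: Pliocene, Oligocene, Paleocene, Guadalupian, Cisuralian, Terreneuvian.
Span = 538.8 − 2.58 = 536.22 Myr.
Durations: Paleocene 10, Terreneuvian 17.8, Oligocene 10.87, Pliocene 2.753, Cisuralian 25.89, Guadalupian 13.5 → longest is Cisuralian (25.89 Myr).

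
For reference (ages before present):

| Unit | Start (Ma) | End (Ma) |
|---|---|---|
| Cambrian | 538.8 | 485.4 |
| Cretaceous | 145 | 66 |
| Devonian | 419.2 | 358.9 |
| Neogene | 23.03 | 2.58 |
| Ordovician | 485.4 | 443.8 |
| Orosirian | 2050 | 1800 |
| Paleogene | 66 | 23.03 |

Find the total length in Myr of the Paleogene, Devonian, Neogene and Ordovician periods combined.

165.32 million years

Duration is start − end for each: (66 − 23.03) + (419.2 − 358.9) + (23.03 − 2.58) + (485.4 − 443.8).
That is 42.97 + 60.3 + 20.45 + 41.6, which totals 165.32 million years.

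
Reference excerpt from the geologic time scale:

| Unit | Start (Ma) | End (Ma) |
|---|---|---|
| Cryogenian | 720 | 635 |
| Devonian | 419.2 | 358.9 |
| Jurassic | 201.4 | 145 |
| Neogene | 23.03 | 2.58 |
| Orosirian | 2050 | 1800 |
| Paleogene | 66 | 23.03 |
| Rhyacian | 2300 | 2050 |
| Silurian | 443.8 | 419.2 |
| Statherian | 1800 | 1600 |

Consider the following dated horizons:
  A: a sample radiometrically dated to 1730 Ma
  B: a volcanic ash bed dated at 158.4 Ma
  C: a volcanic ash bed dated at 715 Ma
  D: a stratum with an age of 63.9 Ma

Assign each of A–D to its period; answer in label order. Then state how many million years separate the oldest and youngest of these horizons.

A — Statherian; B — Jurassic; C — Cryogenian; D — Paleogene; span 1666.1 million years

Match each age against the start–end ranges in the excerpt: A = 1730 Ma → Statherian (1800–1600); B = 158.4 Ma → Jurassic (201.4–145); C = 715 Ma → Cryogenian (720–635); D = 63.9 Ma → Paleogene (66–23.03).
The largest age is 1730 Ma and the smallest is 63.9 Ma; their difference is 1666.1 Myr.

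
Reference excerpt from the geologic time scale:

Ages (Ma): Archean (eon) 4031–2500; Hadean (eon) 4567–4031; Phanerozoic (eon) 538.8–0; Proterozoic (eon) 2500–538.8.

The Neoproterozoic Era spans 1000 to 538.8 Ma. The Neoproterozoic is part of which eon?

Proterozoic

The Neoproterozoic (1000–538.8 Ma) lies entirely within 2500–538.8 Ma, the Proterozoic Eon.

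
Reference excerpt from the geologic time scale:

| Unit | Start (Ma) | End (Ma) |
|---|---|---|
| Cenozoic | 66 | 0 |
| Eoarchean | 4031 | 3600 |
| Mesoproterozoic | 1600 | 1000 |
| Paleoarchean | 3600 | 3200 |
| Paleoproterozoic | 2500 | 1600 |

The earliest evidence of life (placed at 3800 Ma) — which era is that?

Eoarchean

3800 Ma lies between 4031 and 3600 Ma, so it falls in the Eoarchean.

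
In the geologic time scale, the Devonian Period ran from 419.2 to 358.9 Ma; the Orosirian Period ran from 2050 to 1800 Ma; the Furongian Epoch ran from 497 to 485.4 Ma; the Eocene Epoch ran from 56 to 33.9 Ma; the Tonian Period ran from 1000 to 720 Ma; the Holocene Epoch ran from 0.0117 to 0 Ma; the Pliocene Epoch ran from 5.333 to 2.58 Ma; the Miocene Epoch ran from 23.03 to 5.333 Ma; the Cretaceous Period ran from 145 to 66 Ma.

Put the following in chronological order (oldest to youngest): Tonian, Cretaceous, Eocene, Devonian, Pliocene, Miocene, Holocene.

The oldest of these is Tonian (starts 1000 Ma) and the youngest is Holocene (ends 0 Ma).
In between, by decreasing start age: Devonian (419.2), Cretaceous (145), Eocene (56), Miocene (23.03), Pliocene (5.333).

Tonian, Devonian, Cretaceous, Eocene, Miocene, Pliocene, Holocene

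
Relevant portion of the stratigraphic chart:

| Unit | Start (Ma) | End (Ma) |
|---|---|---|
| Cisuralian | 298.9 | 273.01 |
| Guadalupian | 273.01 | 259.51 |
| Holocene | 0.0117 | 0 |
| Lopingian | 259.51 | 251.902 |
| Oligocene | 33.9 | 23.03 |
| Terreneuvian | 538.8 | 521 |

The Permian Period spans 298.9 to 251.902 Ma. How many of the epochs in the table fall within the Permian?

3

Epochs inside 298.9–251.902 Ma: Cisuralian, Guadalupian, Lopingian — 3 in total.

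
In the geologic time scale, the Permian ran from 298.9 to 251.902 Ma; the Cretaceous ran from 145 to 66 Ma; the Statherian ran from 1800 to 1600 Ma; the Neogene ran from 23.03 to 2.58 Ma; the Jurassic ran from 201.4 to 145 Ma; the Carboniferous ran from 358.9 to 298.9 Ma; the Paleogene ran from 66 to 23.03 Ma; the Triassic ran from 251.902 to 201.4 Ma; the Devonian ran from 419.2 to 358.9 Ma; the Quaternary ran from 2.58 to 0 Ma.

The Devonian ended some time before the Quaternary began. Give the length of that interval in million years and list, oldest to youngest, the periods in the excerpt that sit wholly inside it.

End of Devonian = 358.9 Ma; start of Quaternary = 2.58 Ma.
Gap = 358.9 − 2.58 = 356.32 Myr.
Periods wholly inside 358.9–2.58 Ma: Carboniferous (358.9–298.9), Permian (298.9–251.902), Triassic (251.902–201.4), Jurassic (201.4–145), Cretaceous (145–66), Paleogene (66–23.03), Neogene (23.03–2.58).

356.32 million years; Carboniferous, Permian, Triassic, Jurassic, Cretaceous, Paleogene, Neogene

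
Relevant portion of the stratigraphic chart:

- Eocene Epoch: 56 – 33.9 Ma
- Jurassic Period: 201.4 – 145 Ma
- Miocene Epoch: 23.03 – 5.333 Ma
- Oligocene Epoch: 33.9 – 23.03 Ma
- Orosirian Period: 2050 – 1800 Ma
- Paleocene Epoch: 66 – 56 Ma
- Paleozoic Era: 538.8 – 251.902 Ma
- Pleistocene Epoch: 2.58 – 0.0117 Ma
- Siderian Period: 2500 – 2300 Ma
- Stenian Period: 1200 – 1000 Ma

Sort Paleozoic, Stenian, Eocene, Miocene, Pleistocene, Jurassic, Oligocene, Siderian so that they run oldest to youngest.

Siderian, Stenian, Paleozoic, Jurassic, Eocene, Oligocene, Miocene, Pleistocene

The oldest of these is Siderian (starts 2500 Ma) and the youngest is Pleistocene (ends 0.0117 Ma).
In between, by decreasing start age: Stenian (1200), Paleozoic (538.8), Jurassic (201.4), Eocene (56), Oligocene (33.9), Miocene (23.03).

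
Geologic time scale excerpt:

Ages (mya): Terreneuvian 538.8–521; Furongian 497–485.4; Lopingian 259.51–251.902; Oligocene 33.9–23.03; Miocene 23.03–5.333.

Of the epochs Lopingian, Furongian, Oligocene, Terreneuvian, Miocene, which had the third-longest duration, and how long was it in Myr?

Furongian, 11.6 million years

Durations: Lopingian 7.608; Furongian 11.6; Oligocene 10.87; Terreneuvian 17.8; Miocene 17.697 Myr.
Sorted longest-first: Terreneuvian (17.8), Miocene (17.697), Furongian (11.6), Oligocene (10.87), Lopingian (7.608).
The third longest is Furongian at 11.6 Myr.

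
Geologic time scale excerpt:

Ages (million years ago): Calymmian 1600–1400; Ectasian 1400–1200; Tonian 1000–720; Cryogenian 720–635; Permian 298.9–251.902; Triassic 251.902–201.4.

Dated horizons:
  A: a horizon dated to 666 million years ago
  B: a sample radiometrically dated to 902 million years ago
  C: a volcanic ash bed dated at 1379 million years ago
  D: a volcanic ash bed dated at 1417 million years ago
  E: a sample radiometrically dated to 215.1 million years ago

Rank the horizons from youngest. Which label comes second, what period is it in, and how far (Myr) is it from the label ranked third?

A, in the Cryogenian; 236 million years to B

Sorted youngest-first by Ma: E (215.1), A (666), B (902), C (1379), D (1417).
The second youngest is A at 666 Ma, which lies in 720–635 Ma: the Cryogenian.
The third youngest is B at 902 Ma; separation = |666 − 902| = 236 Myr.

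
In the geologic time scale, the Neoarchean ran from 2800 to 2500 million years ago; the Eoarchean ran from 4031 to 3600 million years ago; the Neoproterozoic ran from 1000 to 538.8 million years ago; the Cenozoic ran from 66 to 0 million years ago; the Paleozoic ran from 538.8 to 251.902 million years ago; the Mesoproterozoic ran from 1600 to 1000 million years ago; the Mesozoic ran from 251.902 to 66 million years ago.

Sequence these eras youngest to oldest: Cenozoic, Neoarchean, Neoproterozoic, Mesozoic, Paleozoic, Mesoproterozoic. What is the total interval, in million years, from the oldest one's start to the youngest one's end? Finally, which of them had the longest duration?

Start ages (Ma): Neoarchean 2800, Mesoproterozoic 1600, Neoproterozoic 1000, Paleozoic 538.8, Mesozoic 251.902, Cenozoic 66.
Ordered youngest to oldest: Cenozoic, Mesozoic, Paleozoic, Neoproterozoic, Mesoproterozoic, Neoarchean.
Span = 2800 − 0 = 2800 Myr.
Durations: Cenozoic 66, Neoarchean 300, Mesoproterozoic 600, Neoproterozoic 461.2, Paleozoic 286.898, Mesozoic 185.902 → longest is Mesoproterozoic (600 Myr).

Cenozoic, Mesozoic, Paleozoic, Neoproterozoic, Mesoproterozoic, Neoarchean; total span 2800 Myr; longest is Mesoproterozoic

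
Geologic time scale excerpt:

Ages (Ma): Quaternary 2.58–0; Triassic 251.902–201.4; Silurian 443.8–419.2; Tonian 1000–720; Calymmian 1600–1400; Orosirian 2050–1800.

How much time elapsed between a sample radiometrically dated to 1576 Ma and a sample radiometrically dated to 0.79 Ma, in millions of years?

1575.21 million years

1576 − 0.79 = 1575.21 million years.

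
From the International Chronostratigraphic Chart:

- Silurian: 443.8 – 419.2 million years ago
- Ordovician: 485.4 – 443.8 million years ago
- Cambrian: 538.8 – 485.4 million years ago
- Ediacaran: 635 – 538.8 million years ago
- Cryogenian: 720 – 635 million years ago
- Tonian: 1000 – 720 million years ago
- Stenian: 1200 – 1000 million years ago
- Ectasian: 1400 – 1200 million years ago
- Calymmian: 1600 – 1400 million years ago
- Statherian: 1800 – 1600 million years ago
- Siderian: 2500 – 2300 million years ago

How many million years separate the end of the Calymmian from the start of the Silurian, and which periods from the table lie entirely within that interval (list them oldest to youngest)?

956.2 million years; Ectasian, Stenian, Tonian, Cryogenian, Ediacaran, Cambrian, Ordovician

End of Calymmian = 1400 Ma; start of Silurian = 443.8 Ma.
Gap = 1400 − 443.8 = 956.2 Myr.
Periods wholly inside 1400–443.8 Ma: Ectasian (1400–1200), Stenian (1200–1000), Tonian (1000–720), Cryogenian (720–635), Ediacaran (635–538.8), Cambrian (538.8–485.4), Ordovician (485.4–443.8).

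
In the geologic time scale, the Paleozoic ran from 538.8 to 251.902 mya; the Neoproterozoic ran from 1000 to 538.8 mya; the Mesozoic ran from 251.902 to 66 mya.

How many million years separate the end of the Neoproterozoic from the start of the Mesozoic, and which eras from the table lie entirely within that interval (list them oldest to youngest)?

End of Neoproterozoic = 538.8 Ma; start of Mesozoic = 251.902 Ma.
Gap = 538.8 − 251.902 = 286.898 Myr.
Eras wholly inside 538.8–251.902 Ma: Paleozoic (538.8–251.902).

286.898 million years; Paleozoic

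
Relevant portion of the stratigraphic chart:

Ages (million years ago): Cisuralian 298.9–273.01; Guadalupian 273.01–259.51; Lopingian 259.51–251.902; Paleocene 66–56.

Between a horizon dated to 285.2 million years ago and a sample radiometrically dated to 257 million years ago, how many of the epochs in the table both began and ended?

The older date is 285.2 Ma and the younger is 257 Ma.
Epochs with start < 285.2 and end > 257 Ma: Guadalupian (273.01–259.51).
That is 1 complete epoch.

1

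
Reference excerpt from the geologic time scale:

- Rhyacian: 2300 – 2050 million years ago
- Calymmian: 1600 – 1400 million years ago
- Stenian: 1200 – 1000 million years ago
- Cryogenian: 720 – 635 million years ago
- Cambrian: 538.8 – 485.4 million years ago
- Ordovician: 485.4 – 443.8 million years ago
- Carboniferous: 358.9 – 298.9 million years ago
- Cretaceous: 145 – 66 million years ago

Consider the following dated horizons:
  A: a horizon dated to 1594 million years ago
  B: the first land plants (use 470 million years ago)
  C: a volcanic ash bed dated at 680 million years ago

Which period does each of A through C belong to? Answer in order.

A: 1594 Ma lies in 1600–1400 Ma, so Calymmian.
B: 470 Ma lies in 485.4–443.8 Ma, so Ordovician.
C: 680 Ma lies in 720–635 Ma, so Cryogenian.

A — Calymmian; B — Ordovician; C — Cryogenian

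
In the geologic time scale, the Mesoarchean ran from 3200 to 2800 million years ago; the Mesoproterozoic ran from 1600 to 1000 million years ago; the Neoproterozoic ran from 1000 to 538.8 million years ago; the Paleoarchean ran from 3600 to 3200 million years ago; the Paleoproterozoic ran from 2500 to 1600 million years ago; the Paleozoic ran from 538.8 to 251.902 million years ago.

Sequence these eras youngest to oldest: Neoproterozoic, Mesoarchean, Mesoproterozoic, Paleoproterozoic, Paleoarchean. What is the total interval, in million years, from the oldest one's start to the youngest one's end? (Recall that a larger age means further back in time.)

Neoproterozoic, Mesoproterozoic, Paleoproterozoic, Mesoarchean, Paleoarchean; total span 3061.2 Myr

Start ages (Ma): Paleoarchean 3600, Mesoarchean 3200, Paleoproterozoic 2500, Mesoproterozoic 1600, Neoproterozoic 1000.
Ordered youngest to oldest: Neoproterozoic, Mesoproterozoic, Paleoproterozoic, Mesoarchean, Paleoarchean.
Span = 3600 − 538.8 = 3061.2 Myr.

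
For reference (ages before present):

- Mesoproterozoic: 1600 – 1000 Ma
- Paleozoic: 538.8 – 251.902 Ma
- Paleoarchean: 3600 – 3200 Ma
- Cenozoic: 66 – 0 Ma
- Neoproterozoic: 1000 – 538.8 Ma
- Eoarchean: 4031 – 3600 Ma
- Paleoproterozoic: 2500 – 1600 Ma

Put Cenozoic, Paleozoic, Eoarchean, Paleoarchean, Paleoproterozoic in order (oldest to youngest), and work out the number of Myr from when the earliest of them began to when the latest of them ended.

From the excerpt: Cenozoic 66–0; Paleozoic 538.8–251.902; Eoarchean 4031–3600; Paleoarchean 3600–3200; Paleoproterozoic 2500–1600 (Ma).
Larger Ma is earlier, so the oldest is Eoarchean and the youngest is Cenozoic; oldest to youngest: Eoarchean, Paleoarchean, Paleoproterozoic, Paleozoic, Cenozoic.
Oldest start 4031 minus youngest end 0 gives 4031 Myr overall.

Eoarchean, Paleoarchean, Paleoproterozoic, Paleozoic, Cenozoic; total span 4031 Myr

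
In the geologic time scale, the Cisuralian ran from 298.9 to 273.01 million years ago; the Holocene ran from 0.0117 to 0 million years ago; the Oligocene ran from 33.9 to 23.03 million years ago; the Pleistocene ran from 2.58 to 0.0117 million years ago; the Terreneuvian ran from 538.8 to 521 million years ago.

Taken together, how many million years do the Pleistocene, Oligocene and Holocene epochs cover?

13.45 million years

Duration is start − end for each: (2.58 − 0.0117) + (33.9 − 23.03) + (0.0117 − 0).
That is 2.5683 + 10.87 + 0.0117, which totals 13.45 million years.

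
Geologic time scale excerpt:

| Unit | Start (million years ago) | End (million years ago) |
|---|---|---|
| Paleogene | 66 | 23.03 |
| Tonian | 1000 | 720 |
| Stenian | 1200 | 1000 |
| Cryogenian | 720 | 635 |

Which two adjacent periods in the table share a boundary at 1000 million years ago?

Stenian and Tonian

The Stenian ends at 1000 million years ago and the Tonian begins at 1000 million years ago, so they share that boundary.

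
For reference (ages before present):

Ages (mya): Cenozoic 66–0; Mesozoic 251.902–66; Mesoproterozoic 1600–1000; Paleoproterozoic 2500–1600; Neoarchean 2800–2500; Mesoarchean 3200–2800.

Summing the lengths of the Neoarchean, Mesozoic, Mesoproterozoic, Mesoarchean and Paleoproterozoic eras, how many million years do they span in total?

2385.902 million years

Each duration: Neoarchean = 300; Mesozoic = 185.902; Mesoproterozoic = 600; Mesoarchean = 400; Paleoproterozoic = 900.
Sum: 300 + 185.902 + 600 + 400 + 900 = 2385.902 Myr.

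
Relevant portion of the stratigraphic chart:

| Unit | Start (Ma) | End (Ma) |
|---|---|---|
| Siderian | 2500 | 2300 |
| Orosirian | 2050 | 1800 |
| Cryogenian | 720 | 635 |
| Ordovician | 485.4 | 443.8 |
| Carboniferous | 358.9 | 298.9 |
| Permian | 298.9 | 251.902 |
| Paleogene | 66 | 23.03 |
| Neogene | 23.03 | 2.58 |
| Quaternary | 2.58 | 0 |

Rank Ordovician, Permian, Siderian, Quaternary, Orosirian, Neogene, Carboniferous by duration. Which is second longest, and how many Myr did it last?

Durations: Ordovician 41.6; Permian 46.998; Siderian 200; Quaternary 2.58; Orosirian 250; Neogene 20.45; Carboniferous 60 Myr.
Sorted longest-first: Orosirian (250), Siderian (200), Carboniferous (60), Permian (46.998), Ordovician (41.6), Neogene (20.45), Quaternary (2.58).
The second longest is Siderian at 200 Myr.

Siderian, 200 million years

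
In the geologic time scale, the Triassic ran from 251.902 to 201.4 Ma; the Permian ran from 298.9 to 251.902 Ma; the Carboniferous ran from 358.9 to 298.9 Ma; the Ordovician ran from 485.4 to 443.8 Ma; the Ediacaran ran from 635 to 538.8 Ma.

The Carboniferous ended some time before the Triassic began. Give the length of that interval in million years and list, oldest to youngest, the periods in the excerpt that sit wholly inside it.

46.998 million years; Permian

The Carboniferous closes at 298.9 Ma and the Triassic opens at 251.902 Ma, so the interval is 298.9 − 251.902 = 46.998 Myr.
A period fits inside if it starts at or after 298.9 Ma and ends at or before 251.902 Ma; oldest first that gives Permian.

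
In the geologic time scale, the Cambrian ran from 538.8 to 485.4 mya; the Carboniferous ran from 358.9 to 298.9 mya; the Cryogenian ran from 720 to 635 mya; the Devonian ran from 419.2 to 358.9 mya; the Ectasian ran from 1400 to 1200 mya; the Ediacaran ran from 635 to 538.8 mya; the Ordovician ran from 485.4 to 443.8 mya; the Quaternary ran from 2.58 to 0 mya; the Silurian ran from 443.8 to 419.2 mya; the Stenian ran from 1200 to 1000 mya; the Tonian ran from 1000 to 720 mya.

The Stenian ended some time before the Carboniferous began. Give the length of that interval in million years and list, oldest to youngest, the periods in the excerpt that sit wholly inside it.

641.1 million years; Tonian, Cryogenian, Ediacaran, Cambrian, Ordovician, Silurian, Devonian

The Stenian closes at 1000 Ma and the Carboniferous opens at 358.9 Ma, so the interval is 1000 − 358.9 = 641.1 Myr.
A period fits inside if it starts at or after 1000 Ma and ends at or before 358.9 Ma; oldest first that gives Tonian, Cryogenian, Ediacaran, Cambrian, Ordovician, Silurian, Devonian.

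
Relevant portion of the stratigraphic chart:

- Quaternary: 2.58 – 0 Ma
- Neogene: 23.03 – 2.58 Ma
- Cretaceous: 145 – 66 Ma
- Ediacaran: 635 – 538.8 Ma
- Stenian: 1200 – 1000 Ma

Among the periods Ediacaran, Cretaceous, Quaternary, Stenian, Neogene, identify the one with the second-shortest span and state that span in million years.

Neogene, 20.45 million years

Durations: Ediacaran 96.2; Cretaceous 79; Quaternary 2.58; Stenian 200; Neogene 20.45 Myr.
Sorted shortest-first: Quaternary (2.58), Neogene (20.45), Cretaceous (79), Ediacaran (96.2), Stenian (200).
The second shortest is Neogene at 20.45 Myr.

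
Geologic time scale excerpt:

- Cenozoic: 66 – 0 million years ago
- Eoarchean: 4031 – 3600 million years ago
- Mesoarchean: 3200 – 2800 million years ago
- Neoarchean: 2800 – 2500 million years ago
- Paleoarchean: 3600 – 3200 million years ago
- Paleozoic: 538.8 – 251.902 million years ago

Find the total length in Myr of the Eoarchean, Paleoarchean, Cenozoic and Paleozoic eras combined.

Each duration: Eoarchean = 431; Paleoarchean = 400; Cenozoic = 66; Paleozoic = 286.898.
Sum: 431 + 400 + 66 + 286.898 = 1183.898 Myr.

1183.898 million years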